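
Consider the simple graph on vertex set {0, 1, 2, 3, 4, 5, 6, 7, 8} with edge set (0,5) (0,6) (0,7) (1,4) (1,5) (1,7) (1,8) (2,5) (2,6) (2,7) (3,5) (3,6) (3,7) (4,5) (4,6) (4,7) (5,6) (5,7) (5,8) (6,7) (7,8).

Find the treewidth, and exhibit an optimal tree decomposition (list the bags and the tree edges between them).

Each bag holds 4 vertices, so the decomposition has width 3, which upper-bounds the treewidth. For the lower bound, the 4 vertices {1, 5, 7, 8} are pairwise adjacent, and any tree decomposition puts a clique entirely inside one bag — forcing width ≥ 3. The upper and lower bounds meet at 3, so that is the treewidth.

Treewidth 3.
One such decomposition:
Bags: B1 = {4, 5, 6, 7}  B2 = {1, 4, 5, 7}  B3 = {0, 5, 6, 7}  B4 = {2, 5, 6, 7}  B5 = {1, 5, 7, 8}  B6 = {3, 5, 6, 7}
Tree: B1–B2, B1–B3, B3–B4, B2–B5, B1–B6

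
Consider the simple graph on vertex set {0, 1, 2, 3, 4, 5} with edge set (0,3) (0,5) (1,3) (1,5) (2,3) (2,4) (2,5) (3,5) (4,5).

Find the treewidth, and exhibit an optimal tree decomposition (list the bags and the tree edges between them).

Treewidth 2.
One optimal decomposition is:
Bags: B1 = {2, 3, 5}  B2 = {2, 4, 5}  B3 = {1, 3, 5}  B4 = {0, 3, 5}
Tree: B1–B2, B1–B3, B1–B4

Each bag holds 3 vertices, so the decomposition has width 2, which upper-bounds the treewidth. For the lower bound, the 3 vertices {0, 3, 5} are pairwise adjacent, and any tree decomposition puts a clique entirely inside one bag — forcing width ≥ 2. Hence tw(G) = 2 exactly.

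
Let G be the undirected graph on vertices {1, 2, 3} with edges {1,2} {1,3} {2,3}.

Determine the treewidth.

A width-2 tree decomposition is:
Bags: B1 = {1, 2, 3}
Tree: (single bag)
With just one bag of size 3, the width is 3 − 1 = 2, so tw(G) ≤ 2. On the other hand G contains the 3-clique {1, 2, 3}. A clique must lie in a single bag of any decomposition, so no decomposition can have width below 2. Hence tw(G) = 2 exactly.

2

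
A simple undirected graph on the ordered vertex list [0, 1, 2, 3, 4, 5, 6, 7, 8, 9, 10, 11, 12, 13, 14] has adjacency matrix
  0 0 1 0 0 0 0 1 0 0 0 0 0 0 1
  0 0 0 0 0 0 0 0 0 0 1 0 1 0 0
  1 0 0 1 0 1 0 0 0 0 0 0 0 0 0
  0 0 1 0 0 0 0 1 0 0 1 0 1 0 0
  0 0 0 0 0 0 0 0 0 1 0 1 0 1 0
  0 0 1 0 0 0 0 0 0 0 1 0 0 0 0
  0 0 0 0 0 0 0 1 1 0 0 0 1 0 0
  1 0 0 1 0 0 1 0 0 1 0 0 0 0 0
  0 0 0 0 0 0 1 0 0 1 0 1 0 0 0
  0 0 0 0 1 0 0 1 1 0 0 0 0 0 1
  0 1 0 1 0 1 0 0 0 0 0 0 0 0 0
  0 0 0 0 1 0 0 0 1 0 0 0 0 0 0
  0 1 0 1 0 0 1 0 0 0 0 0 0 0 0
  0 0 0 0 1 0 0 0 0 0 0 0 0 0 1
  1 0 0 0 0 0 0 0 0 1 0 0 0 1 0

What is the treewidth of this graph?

A width-3 tree decomposition is:
Bags: B1 = {1, 2, 5, 10}  B2 = {1, 2, 3, 10}  B3 = {1, 2, 3, 12}  B4 = {0, 2, 3, 12}  B5 = {0, 3, 7, 12}  B6 = {0, 6, 7, 12}  B7 = {0, 6, 7, 14}  B8 = {6, 7, 9, 14}  B9 = {6, 8, 9, 14}  B10 = {8, 9, 13, 14}  B11 = {4, 8, 9, 13}  B12 = {4, 8, 11, 13}
Tree: B1–B2, B2–B3, B3–B4, B4–B5, B5–B6, B6–B7, B7–B8, B8–B9, B9–B10, B10–B11, B11–B12
The largest bag has 4 vertices, giving width 3; this decomposition certifies tw(G) ≤ 3. For the lower bound: the 4 vertex sets {1,5,10}, {2}, {3}, {0,6,7,12} are disjoint, each induces a connected subgraph, and every pair is joined by at least one edge of G. Contracting each set to a single vertex therefore yields K_{4} as a minor, and since treewidth is minor-monotone, tw(G) ≥ tw(K_{4}) = 3. Hence tw(G) = 3 exactly.

3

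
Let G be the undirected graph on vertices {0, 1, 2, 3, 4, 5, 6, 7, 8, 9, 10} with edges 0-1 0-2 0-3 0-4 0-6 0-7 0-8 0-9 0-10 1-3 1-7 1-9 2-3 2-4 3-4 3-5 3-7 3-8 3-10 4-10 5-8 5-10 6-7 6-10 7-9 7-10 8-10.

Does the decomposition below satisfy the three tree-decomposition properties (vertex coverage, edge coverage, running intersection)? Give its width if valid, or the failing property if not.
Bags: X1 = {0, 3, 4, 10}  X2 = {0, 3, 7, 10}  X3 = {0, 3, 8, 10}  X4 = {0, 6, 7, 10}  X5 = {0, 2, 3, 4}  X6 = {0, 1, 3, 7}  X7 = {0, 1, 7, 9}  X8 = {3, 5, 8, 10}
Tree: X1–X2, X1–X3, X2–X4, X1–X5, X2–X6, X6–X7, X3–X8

Yes; width 3.

Checking the three conditions: (i) the bags cover all of {0, 1, 2, 3, 4, 5, 6, 7, 8, 9, 10}; (ii) for each edge, some bag contains both endpoints; (iii) the bags containing any fixed vertex form a subtree. All hold, so the decomposition is valid with width 4 − 1 = 3.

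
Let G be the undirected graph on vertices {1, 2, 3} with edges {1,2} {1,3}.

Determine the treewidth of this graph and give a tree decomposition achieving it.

Every bag has size at most 2, so the width is 2 − 1 = 1 and tw(G) ≤ 1. Any graph with an edge has treewidth ≥ 1, and G has the edge 3–1. Therefore the treewidth is 1.

Treewidth 1.
Bags: B1 = {1, 3}  B2 = {1, 2}
Tree: B1–B2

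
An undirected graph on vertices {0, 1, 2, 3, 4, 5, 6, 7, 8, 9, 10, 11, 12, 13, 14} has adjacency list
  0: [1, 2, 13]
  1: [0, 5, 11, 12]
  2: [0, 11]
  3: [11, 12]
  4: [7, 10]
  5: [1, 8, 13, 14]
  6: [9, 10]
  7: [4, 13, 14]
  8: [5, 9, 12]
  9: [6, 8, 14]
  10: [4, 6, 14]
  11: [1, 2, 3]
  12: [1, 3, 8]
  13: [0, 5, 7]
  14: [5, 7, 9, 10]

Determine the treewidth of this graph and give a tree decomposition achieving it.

Treewidth 3.
One such decomposition:
Bags: B1 = {2, 3, 11, 12}  B2 = {1, 2, 11, 12}  B3 = {0, 1, 2, 12}  B4 = {0, 1, 8, 12}  B5 = {0, 1, 5, 8}  B6 = {0, 5, 8, 13}  B7 = {5, 8, 9, 13}  B8 = {5, 9, 13, 14}  B9 = {7, 9, 13, 14}  B10 = {6, 7, 9, 14}  B11 = {6, 7, 10, 14}  B12 = {4, 6, 7, 10}
Tree: B1–B2, B2–B3, B3–B4, B4–B5, B5–B6, B6–B7, B7–B8, B8–B9, B9–B10, B10–B11, B11–B12

Each bag holds 4 vertices, so the decomposition has width 3, which upper-bounds the treewidth. For the lower bound: the 4 vertex sets {2,3,11}, {12}, {1}, {0,5,8,13} are disjoint, each induces a connected subgraph, and every pair is joined by at least one edge of G. Contracting each set to a single vertex therefore yields K_{4} as a minor, and since treewidth is minor-monotone, tw(G) ≥ tw(K_{4}) = 3. Therefore the treewidth is 3.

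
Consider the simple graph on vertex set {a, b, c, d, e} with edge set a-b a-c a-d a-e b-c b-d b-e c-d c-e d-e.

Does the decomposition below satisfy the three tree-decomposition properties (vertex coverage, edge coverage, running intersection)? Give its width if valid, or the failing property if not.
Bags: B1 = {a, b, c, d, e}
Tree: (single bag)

Every vertex of G appears in some bag (union = {a, b, c, d, e}); every edge is covered by a bag; and for each vertex v the set of bags containing v is connected in the bag tree. The decomposition is therefore valid. The largest bag has 5 vertices, so the width is 4.

Yes; width 4.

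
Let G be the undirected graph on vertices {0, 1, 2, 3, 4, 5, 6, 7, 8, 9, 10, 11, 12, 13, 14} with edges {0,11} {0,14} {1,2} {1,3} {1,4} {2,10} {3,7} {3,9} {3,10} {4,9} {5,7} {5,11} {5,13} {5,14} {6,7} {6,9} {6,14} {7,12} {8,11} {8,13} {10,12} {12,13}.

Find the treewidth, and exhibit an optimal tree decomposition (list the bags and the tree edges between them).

Treewidth 3.
Bags: B1 = {1, 2, 4, 9}  B2 = {1, 2, 3, 9}  B3 = {2, 3, 9, 10}  B4 = {3, 6, 9, 10}  B5 = {3, 6, 7, 10}  B6 = {6, 7, 10, 12}  B7 = {6, 7, 12, 14}  B8 = {5, 7, 12, 14}  B9 = {5, 12, 13, 14}  B10 = {0, 5, 13, 14}  B11 = {0, 5, 11, 13}  B12 = {0, 8, 11, 13}
Tree: B1–B2, B2–B3, B3–B4, B4–B5, B5–B6, B6–B7, B7–B8, B8–B9, B9–B10, B10–B11, B11–B12

Each bag holds 4 vertices, so the decomposition has width 3, which upper-bounds the treewidth. For the lower bound: the 4 vertex sets {1,2,4}, {9}, {3}, {6,7,10,12} are disjoint, each induces a connected subgraph, and every pair is joined by at least one edge of G. Contracting each set to a single vertex therefore yields K_{4} as a minor, and since treewidth is minor-monotone, tw(G) ≥ tw(K_{4}) = 3. Hence tw(G) = 3 exactly.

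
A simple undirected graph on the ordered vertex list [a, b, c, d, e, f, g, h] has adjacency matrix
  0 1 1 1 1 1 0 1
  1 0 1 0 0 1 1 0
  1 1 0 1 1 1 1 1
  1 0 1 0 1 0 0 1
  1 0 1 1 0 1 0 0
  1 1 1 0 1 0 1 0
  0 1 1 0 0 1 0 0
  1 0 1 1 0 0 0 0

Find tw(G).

A width-3 tree decomposition is:
Bags: B1 = {a, c, e, f}  B2 = {a, c, d, e}  B3 = {a, c, d, h}  B4 = {a, b, c, f}  B5 = {b, c, f, g}
Tree: B1–B2, B2–B3, B1–B4, B4–B5
Every bag has size at most 4, so the width is 4 − 1 = 3 and tw(G) ≤ 3. On the other hand G contains the 4-clique {b, c, f, g}. A clique must lie in a single bag of any decomposition, so no decomposition can have width below 3. The upper and lower bounds meet at 3, so that is the treewidth.

3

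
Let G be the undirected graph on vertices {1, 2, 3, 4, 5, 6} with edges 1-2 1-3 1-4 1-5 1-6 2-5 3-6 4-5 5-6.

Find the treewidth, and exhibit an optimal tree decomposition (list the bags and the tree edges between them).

Each bag holds 3 vertices, so the decomposition has width 2, which upper-bounds the treewidth. Conversely, {1, 3, 6} is a clique of size 3, and the vertices of any clique must share a bag in every tree decomposition; so some bag has ≥ 3 vertices and tw(G) ≥ 2. Combining the bounds, tw(G) = 2.

Treewidth 2.
Bags: B1 = {1, 2, 5}  B2 = {1, 5, 6}  B3 = {1, 3, 6}  B4 = {1, 4, 5}
Tree: B1–B2, B2–B3, B2–B4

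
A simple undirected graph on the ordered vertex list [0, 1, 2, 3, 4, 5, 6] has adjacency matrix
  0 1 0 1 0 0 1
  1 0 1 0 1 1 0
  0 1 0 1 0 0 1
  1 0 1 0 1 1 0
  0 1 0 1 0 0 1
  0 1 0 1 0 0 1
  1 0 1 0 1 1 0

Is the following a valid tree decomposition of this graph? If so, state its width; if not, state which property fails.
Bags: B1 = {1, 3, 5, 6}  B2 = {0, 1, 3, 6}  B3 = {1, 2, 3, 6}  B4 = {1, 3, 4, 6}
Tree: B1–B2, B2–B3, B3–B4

Every vertex of G appears in some bag (union = {0, 1, 2, 3, 4, 5, 6}); every edge is covered by a bag; and for each vertex v the set of bags containing v is connected in the bag tree. The decomposition is therefore valid. The largest bag has 4 vertices, so the width is 3.

Yes; width 3.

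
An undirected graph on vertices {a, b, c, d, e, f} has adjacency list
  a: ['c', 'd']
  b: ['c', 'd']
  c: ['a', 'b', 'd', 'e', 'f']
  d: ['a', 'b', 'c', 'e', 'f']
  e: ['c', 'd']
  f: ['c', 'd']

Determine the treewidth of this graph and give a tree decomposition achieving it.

Each bag holds 3 vertices, so the decomposition has width 2, which upper-bounds the treewidth. On the other hand G contains the 3-clique {c, d, e}. A clique must lie in a single bag of any decomposition, so no decomposition can have width below 2. Hence tw(G) = 2 exactly.

Treewidth 2.
One optimal decomposition is:
Bags: B1 = {b, c, d}  B2 = {c, d, e}  B3 = {c, d, f}  B4 = {a, c, d}
Tree: B1–B2, B1–B3, B1–B4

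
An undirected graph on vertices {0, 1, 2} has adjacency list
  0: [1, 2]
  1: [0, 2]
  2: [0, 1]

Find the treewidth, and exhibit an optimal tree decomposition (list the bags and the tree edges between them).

Treewidth 2.
One optimal decomposition is:
Bags: B1 = {0, 1, 2}
Tree: (single bag)

With just one bag of size 3, the width is 3 − 1 = 2, so tw(G) ≤ 2. Conversely, {0, 1, 2} is a clique of size 3, and the vertices of any clique must share a bag in every tree decomposition; so some bag has ≥ 3 vertices and tw(G) ≥ 2. Therefore the treewidth is 2.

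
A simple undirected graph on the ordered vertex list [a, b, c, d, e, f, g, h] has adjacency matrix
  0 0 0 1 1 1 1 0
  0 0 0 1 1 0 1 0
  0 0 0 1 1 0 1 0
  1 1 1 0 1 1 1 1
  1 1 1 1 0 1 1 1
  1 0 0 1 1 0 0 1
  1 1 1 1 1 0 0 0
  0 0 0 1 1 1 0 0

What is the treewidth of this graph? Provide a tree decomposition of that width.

Each bag holds 4 vertices, so the decomposition has width 3, which upper-bounds the treewidth. Conversely, {c, d, e, g} is a clique of size 4, and the vertices of any clique must share a bag in every tree decomposition; so some bag has ≥ 4 vertices and tw(G) ≥ 3. Hence tw(G) = 3 exactly.

Treewidth 3.
Bags: B1 = {a, d, e, g}  B2 = {c, d, e, g}  B3 = {b, d, e, g}  B4 = {a, d, e, f}  B5 = {d, e, f, h}
Tree: B1–B2, B1–B3, B1–B4, B4–B5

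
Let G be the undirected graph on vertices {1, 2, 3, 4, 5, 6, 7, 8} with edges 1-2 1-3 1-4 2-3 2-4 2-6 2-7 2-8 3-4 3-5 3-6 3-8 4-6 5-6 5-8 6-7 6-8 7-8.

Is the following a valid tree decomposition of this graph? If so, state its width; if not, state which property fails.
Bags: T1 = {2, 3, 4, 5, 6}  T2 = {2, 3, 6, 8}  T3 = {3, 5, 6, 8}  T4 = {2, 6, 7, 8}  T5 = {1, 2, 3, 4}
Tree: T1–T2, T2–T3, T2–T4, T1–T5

No — bags containing vertex 5 are not connected in the tree.

A tree decomposition must satisfy three properties: every vertex lies in some bag; for every edge, both endpoints lie together in some bag; and for every vertex, the bags containing it form a connected subtree. Here bags containing vertex 5 are not connected in the tree, so the decomposition is invalid.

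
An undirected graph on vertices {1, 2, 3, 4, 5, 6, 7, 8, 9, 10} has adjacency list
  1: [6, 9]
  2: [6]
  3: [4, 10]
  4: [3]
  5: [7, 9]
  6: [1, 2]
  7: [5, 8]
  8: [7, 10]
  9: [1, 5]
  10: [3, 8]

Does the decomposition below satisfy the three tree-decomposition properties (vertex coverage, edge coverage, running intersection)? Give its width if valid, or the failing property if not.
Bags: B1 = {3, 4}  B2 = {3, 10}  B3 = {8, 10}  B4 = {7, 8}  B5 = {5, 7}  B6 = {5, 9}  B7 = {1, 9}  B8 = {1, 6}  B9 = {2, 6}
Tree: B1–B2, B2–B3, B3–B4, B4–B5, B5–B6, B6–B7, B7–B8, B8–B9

Vertex coverage: the bags together contain {1, 2, 3, 4, 5, 6, 7, 8, 9, 10}, the full vertex set. Edge coverage: each edge of G has both endpoints in at least one bag. Running intersection: for every vertex, the bags containing it form a connected subtree. All three properties hold, so this is a valid tree decomposition of width max|bag| − 1 = 1, and hence tw(G) ≤ 1.

Yes; width 1.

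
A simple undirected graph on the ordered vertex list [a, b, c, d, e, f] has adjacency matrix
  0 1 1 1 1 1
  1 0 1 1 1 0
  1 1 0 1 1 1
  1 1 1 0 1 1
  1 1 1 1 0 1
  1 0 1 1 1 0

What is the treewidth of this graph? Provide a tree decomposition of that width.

Treewidth 4.
One such decomposition:
Bags: B1 = {a, c, d, e, f}  B2 = {a, b, c, d, e}
Tree: B1–B2

Every bag has size at most 5, so the width is 5 − 1 = 4 and tw(G) ≤ 4. For the lower bound, the 5 vertices {a, c, d, e, f} are pairwise adjacent, and any tree decomposition puts a clique entirely inside one bag — forcing width ≥ 4. Hence tw(G) = 4 exactly.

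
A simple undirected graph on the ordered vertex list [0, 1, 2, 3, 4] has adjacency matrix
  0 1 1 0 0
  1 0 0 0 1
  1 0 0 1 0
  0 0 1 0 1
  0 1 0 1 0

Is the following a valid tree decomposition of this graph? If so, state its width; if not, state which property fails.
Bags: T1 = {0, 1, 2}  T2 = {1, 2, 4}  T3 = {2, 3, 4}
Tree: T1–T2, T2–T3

Vertex coverage: the bags together contain {0, 1, 2, 3, 4}, the full vertex set. Edge coverage: each edge of G has both endpoints in at least one bag. Running intersection: for every vertex, the bags containing it form a connected subtree. All three properties hold, so this is a valid tree decomposition of width max|bag| − 1 = 2, and hence tw(G) ≤ 2.

Yes; width 2.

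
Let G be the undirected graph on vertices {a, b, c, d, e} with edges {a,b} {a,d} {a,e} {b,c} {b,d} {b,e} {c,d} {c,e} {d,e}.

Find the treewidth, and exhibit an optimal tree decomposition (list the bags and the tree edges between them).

Treewidth 3.
One optimal decomposition is:
Bags: B1 = {a, b, d, e}  B2 = {b, c, d, e}
Tree: B1–B2

Every bag has size at most 4, so the width is 4 − 1 = 3 and tw(G) ≤ 3. Conversely, {b, c, d, e} is a clique of size 4, and the vertices of any clique must share a bag in every tree decomposition; so some bag has ≥ 4 vertices and tw(G) ≥ 3. Hence tw(G) = 3 exactly.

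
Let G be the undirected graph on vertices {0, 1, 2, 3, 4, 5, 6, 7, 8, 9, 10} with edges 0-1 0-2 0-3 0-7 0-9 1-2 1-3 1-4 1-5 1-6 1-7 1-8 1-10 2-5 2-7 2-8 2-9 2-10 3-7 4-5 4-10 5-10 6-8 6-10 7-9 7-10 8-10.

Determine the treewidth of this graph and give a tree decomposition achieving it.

The largest bag has 4 vertices, giving width 3; this decomposition certifies tw(G) ≤ 3. Conversely, {0, 1, 2, 7} is a clique of size 4, and the vertices of any clique must share a bag in every tree decomposition; so some bag has ≥ 4 vertices and tw(G) ≥ 3. The upper and lower bounds meet at 3, so that is the treewidth.

Treewidth 3.
One such decomposition:
Bags: B1 = {1, 2, 7, 10}  B2 = {1, 2, 8, 10}  B3 = {0, 1, 2, 7}  B4 = {0, 1, 3, 7}  B5 = {1, 2, 5, 10}  B6 = {1, 6, 8, 10}  B7 = {1, 4, 5, 10}  B8 = {0, 2, 7, 9}
Tree: B1–B2, B1–B3, B3–B4, B1–B5, B2–B6, B5–B7, B3–B8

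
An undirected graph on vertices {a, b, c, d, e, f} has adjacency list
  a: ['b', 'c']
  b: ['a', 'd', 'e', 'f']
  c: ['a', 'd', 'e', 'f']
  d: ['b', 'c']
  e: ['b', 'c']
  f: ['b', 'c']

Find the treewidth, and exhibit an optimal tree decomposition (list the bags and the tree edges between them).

Each bag holds 3 vertices, so the decomposition has width 2, which upper-bounds the treewidth. Since c–d–b–a–c is a cycle in G, G is not acyclic. Forests are exactly the graphs of treewidth ≤ 1, so tw(G) ≥ 2. Hence tw(G) = 2 exactly.

Treewidth 2.
One such decomposition:
Bags: B1 = {b, c, d}  B2 = {a, b, c}  B3 = {b, c, f}  B4 = {b, c, e}
Tree: B1–B2, B2–B3, B3–B4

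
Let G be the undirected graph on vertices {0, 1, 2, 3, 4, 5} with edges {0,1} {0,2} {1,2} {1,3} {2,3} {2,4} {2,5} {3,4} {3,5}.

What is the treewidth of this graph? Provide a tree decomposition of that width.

The largest bag has 3 vertices, giving width 2; this decomposition certifies tw(G) ≤ 2. On the other hand G contains the 3-clique {0, 1, 2}. A clique must lie in a single bag of any decomposition, so no decomposition can have width below 2. Therefore the treewidth is 2.

Treewidth 2.
One such decomposition:
Bags: B1 = {1, 2, 3}  B2 = {0, 1, 2}  B3 = {2, 3, 5}  B4 = {2, 3, 4}
Tree: B1–B2, B1–B3, B1–B4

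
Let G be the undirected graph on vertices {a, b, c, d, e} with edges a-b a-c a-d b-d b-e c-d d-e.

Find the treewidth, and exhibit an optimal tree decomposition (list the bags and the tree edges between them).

Every bag has size at most 3, so the width is 3 − 1 = 2 and tw(G) ≤ 2. On the other hand G contains the 3-clique {b, d, e}. A clique must lie in a single bag of any decomposition, so no decomposition can have width below 2. Combining the bounds, tw(G) = 2.

Treewidth 2.
Bags: B1 = {a, b, d}  B2 = {a, c, d}  B3 = {b, d, e}
Tree: B1–B2, B1–B3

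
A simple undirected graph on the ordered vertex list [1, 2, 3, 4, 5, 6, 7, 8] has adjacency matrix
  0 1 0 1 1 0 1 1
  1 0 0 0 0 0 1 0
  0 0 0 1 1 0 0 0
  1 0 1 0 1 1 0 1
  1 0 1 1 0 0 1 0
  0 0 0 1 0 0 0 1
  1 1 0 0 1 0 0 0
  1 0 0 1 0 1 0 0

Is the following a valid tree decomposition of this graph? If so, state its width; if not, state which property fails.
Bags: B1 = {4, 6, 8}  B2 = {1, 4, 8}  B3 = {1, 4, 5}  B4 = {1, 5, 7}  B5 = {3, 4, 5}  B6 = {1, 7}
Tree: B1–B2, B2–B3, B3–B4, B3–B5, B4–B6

No — vertex 2 appears in no bag.

A tree decomposition must satisfy three properties: every vertex lies in some bag; for every edge, both endpoints lie together in some bag; and for every vertex, the bags containing it form a connected subtree. Here vertex 2 appears in no bag, so the decomposition is invalid.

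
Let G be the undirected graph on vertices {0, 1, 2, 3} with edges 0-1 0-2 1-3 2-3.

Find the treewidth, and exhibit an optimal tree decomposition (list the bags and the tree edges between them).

Treewidth 2.
Bags: B1 = {1, 2, 3}  B2 = {0, 1, 2}
Tree: B1–B2

Each bag holds 3 vertices, so the decomposition has width 2, which upper-bounds the treewidth. For the lower bound, G contains the cycle 2–3–1–0–2, so G is not a forest; only forests have treewidth ≤ 1, hence tw(G) ≥ 2. Combining the bounds, tw(G) = 2.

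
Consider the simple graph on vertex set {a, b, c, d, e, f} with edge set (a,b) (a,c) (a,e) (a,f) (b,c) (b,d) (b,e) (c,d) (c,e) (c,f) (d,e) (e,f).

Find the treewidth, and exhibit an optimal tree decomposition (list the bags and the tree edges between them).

Each bag holds 4 vertices, so the decomposition has width 3, which upper-bounds the treewidth. On the other hand G contains the 4-clique {a, c, e, f}. A clique must lie in a single bag of any decomposition, so no decomposition can have width below 3. Combining the bounds, tw(G) = 3.

Treewidth 3.
Bags: B1 = {b, c, d, e}  B2 = {a, b, c, e}  B3 = {a, c, e, f}
Tree: B1–B2, B2–B3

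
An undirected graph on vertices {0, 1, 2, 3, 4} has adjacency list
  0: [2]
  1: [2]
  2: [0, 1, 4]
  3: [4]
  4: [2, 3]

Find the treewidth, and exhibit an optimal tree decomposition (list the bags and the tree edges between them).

Each bag holds 2 vertices, so the decomposition has width 1, which upper-bounds the treewidth. Any graph with an edge has treewidth ≥ 1, and G has the edge 3–4. Hence tw(G) = 1 exactly.

Treewidth 1.
One such decomposition:
Bags: B1 = {3, 4}  B2 = {2, 4}  B3 = {0, 2}  B4 = {1, 2}
Tree: B1–B2, B2–B3, B3–B4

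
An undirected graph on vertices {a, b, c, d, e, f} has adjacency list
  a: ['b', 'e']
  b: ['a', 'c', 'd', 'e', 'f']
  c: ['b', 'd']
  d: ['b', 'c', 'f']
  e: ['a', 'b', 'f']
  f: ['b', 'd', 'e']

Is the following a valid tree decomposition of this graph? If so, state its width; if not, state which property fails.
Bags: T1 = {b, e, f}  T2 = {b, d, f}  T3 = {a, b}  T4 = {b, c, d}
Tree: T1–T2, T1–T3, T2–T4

A tree decomposition must satisfy three properties: every vertex lies in some bag; for every edge, both endpoints lie together in some bag; and for every vertex, the bags containing it form a connected subtree. Here edge (e,a) lies in no bag, so the decomposition is invalid.

No — edge (e,a) lies in no bag.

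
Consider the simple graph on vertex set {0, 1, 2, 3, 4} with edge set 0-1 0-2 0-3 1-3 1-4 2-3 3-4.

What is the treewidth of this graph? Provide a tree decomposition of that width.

Treewidth 2.
One optimal decomposition is:
Bags: B1 = {0, 1, 3}  B2 = {0, 2, 3}  B3 = {1, 3, 4}
Tree: B1–B2, B1–B3

Each bag holds 3 vertices, so the decomposition has width 2, which upper-bounds the treewidth. On the other hand G contains the 3-clique {0, 1, 3}. A clique must lie in a single bag of any decomposition, so no decomposition can have width below 2. The upper and lower bounds meet at 2, so that is the treewidth.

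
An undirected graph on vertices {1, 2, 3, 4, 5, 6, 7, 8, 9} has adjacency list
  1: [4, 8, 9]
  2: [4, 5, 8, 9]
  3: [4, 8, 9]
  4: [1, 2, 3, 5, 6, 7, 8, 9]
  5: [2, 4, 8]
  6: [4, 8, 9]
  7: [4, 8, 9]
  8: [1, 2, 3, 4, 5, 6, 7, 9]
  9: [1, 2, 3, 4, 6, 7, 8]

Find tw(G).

A width-3 tree decomposition is:
Bags: B1 = {4, 7, 8, 9}  B2 = {3, 4, 8, 9}  B3 = {2, 4, 8, 9}  B4 = {1, 4, 8, 9}  B5 = {4, 6, 8, 9}  B6 = {2, 4, 5, 8}
Tree: B1–B2, B1–B3, B1–B4, B2–B5, B3–B6
Every bag has size at most 4, so the width is 4 − 1 = 3 and tw(G) ≤ 3. On the other hand G contains the 4-clique {1, 4, 8, 9}. A clique must lie in a single bag of any decomposition, so no decomposition can have width below 3. Hence tw(G) = 3 exactly.

3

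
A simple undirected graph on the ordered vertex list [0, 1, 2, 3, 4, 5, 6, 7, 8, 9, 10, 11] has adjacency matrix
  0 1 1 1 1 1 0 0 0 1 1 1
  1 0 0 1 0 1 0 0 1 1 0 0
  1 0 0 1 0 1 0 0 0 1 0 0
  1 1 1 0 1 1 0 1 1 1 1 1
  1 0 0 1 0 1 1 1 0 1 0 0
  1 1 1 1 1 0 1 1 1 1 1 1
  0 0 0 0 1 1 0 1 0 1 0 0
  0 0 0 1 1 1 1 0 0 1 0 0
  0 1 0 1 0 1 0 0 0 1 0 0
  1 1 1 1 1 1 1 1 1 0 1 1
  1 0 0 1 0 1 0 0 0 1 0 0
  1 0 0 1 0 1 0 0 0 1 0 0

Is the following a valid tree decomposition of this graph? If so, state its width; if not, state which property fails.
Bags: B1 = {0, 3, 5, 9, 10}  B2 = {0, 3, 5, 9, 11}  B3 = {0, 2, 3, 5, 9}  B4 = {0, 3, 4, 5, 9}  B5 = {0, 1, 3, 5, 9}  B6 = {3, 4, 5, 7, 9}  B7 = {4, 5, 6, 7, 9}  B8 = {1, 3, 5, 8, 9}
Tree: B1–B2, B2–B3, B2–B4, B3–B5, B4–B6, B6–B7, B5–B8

Every vertex of G appears in some bag (union = {0, 1, 2, 3, 4, 5, 6, 7, 8, 9, 10, 11}); every edge is covered by a bag; and for each vertex v the set of bags containing v is connected in the bag tree. The decomposition is therefore valid. The largest bag has 5 vertices, so the width is 4.

Yes; width 4.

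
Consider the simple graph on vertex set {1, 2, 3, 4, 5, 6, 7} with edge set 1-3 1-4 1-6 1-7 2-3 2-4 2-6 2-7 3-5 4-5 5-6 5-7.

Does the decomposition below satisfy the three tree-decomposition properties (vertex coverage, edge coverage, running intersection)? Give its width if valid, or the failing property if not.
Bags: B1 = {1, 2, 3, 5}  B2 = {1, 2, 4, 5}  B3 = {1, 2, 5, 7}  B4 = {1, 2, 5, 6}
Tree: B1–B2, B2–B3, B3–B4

Checking the three conditions: (i) the bags cover all of {1, 2, 3, 4, 5, 6, 7}; (ii) for each edge, some bag contains both endpoints; (iii) the bags containing any fixed vertex form a subtree. All hold, so the decomposition is valid with width 4 − 1 = 3.

Yes; width 3.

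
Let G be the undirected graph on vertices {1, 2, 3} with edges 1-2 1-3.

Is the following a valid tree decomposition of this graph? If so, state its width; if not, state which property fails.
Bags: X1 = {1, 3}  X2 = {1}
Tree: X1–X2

No — vertex 2 appears in no bag.

A tree decomposition must satisfy three properties: every vertex lies in some bag; for every edge, both endpoints lie together in some bag; and for every vertex, the bags containing it form a connected subtree. Here vertex 2 appears in no bag, so the decomposition is invalid.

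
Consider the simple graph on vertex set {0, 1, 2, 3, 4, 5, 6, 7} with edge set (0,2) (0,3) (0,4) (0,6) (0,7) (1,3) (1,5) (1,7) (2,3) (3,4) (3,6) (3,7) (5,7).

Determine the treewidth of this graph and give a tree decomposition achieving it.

Treewidth 2.
One optimal decomposition is:
Bags: B1 = {0, 2, 3}  B2 = {0, 3, 6}  B3 = {0, 3, 7}  B4 = {1, 3, 7}  B5 = {1, 5, 7}  B6 = {0, 3, 4}
Tree: B1–B2, B1–B3, B3–B4, B4–B5, B3–B6

Every bag has size at most 3, so the width is 3 − 1 = 2 and tw(G) ≤ 2. For the lower bound, the 3 vertices {0, 2, 3} are pairwise adjacent, and any tree decomposition puts a clique entirely inside one bag — forcing width ≥ 2. The upper and lower bounds meet at 2, so that is the treewidth.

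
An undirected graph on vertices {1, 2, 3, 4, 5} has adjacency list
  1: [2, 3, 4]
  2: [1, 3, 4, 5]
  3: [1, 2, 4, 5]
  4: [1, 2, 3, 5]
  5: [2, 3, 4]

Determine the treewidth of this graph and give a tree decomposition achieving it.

Treewidth 3.
One optimal decomposition is:
Bags: B1 = {2, 3, 4, 5}  B2 = {1, 2, 3, 4}
Tree: B1–B2

The largest bag has 4 vertices, giving width 3; this decomposition certifies tw(G) ≤ 3. On the other hand G contains the 4-clique {1, 2, 3, 4}. A clique must lie in a single bag of any decomposition, so no decomposition can have width below 3. Therefore the treewidth is 3.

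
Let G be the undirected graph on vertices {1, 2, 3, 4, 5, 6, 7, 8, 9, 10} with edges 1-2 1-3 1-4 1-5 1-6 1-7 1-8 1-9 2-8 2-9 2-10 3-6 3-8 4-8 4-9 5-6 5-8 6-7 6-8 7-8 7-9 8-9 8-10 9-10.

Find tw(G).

A width-3 tree decomposition is:
Bags: B1 = {1, 6, 7, 8}  B2 = {1, 5, 6, 8}  B3 = {1, 3, 6, 8}  B4 = {1, 7, 8, 9}  B5 = {1, 2, 8, 9}  B6 = {1, 4, 8, 9}  B7 = {2, 8, 9, 10}
Tree: B1–B2, B2–B3, B1–B4, B4–B5, B5–B6, B5–B7
The largest bag has 4 vertices, giving width 3; this decomposition certifies tw(G) ≤ 3. For the lower bound, the 4 vertices {1, 2, 8, 9} are pairwise adjacent, and any tree decomposition puts a clique entirely inside one bag — forcing width ≥ 3. Hence tw(G) = 3 exactly.

3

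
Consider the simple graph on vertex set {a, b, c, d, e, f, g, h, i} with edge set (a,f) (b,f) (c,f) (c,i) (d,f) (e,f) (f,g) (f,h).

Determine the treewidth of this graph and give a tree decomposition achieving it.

Treewidth 1.
One optimal decomposition is:
Bags: B1 = {e, f}  B2 = {f, h}  B3 = {c, f}  B4 = {d, f}  B5 = {b, f}  B6 = {a, f}  B7 = {f, g}  B8 = {c, i}
Tree: B1–B2, B1–B3, B3–B4, B4–B5, B4–B6, B5–B7, B3–B8

Each bag holds 2 vertices, so the decomposition has width 1, which upper-bounds the treewidth. G has an edge, so its treewidth is at least 1. The upper and lower bounds meet at 1, so that is the treewidth.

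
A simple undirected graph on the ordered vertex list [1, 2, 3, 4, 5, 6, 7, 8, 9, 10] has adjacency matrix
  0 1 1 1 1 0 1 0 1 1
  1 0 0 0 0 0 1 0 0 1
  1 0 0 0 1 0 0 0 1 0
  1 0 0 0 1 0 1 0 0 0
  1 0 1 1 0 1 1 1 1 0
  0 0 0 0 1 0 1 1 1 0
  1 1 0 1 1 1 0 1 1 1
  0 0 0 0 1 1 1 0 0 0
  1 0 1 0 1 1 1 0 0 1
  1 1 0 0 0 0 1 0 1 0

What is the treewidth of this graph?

3

A width-3 tree decomposition is:
Bags: B1 = {1, 5, 7, 9}  B2 = {1, 4, 5, 7}  B3 = {1, 7, 9, 10}  B4 = {5, 6, 7, 9}  B5 = {5, 6, 7, 8}  B6 = {1, 2, 7, 10}  B7 = {1, 3, 5, 9}
Tree: B1–B2, B1–B3, B1–B4, B4–B5, B3–B6, B1–B7
Each bag holds 4 vertices, so the decomposition has width 3, which upper-bounds the treewidth. For the lower bound, the 4 vertices {1, 3, 5, 9} are pairwise adjacent, and any tree decomposition puts a clique entirely inside one bag — forcing width ≥ 3. Therefore the treewidth is 3.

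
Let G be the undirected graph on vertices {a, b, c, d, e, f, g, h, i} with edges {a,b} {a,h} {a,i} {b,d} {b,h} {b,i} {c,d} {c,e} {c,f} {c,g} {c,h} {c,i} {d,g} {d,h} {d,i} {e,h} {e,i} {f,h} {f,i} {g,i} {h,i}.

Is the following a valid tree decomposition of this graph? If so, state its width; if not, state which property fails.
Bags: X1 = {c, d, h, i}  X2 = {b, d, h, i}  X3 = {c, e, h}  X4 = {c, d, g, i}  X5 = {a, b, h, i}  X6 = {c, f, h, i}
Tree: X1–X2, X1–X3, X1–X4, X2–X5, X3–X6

A tree decomposition must satisfy three properties: every vertex lies in some bag; for every edge, both endpoints lie together in some bag; and for every vertex, the bags containing it form a connected subtree. Here edge (i,e) lies in no bag, so the decomposition is invalid.

No — edge (i,e) lies in no bag.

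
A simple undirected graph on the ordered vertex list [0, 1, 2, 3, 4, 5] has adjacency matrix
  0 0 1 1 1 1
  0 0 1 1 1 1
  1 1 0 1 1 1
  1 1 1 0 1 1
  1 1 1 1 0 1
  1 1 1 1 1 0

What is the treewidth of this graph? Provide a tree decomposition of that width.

Every bag has size at most 5, so the width is 5 − 1 = 4 and tw(G) ≤ 4. On the other hand G contains the 5-clique {0, 2, 3, 4, 5}. A clique must lie in a single bag of any decomposition, so no decomposition can have width below 4. The upper and lower bounds meet at 4, so that is the treewidth.

Treewidth 4.
One optimal decomposition is:
Bags: B1 = {1, 2, 3, 4, 5}  B2 = {0, 2, 3, 4, 5}
Tree: B1–B2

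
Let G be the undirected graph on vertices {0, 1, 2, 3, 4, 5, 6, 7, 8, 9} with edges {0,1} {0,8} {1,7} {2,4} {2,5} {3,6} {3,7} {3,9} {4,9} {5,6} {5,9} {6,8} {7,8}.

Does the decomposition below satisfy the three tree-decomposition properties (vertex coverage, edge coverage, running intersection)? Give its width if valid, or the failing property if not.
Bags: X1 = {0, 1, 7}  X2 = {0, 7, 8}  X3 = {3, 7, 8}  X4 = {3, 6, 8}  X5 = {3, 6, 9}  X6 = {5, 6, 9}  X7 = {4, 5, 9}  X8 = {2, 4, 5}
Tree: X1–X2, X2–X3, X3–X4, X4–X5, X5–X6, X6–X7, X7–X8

Yes; width 2.

Every vertex of G appears in some bag (union = {0, 1, 2, 3, 4, 5, 6, 7, 8, 9}); every edge is covered by a bag; and for each vertex v the set of bags containing v is connected in the bag tree. The decomposition is therefore valid. The largest bag has 3 vertices, so the width is 2.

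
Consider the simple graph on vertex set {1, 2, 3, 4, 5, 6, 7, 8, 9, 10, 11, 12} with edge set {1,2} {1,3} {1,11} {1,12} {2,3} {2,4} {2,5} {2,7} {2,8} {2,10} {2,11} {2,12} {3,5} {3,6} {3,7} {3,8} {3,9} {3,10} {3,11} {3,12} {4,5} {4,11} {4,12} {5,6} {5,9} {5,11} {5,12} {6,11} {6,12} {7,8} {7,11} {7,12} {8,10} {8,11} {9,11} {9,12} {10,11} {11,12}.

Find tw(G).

A width-4 tree decomposition is:
Bags: B1 = {2, 3, 5, 11, 12}  B2 = {3, 5, 6, 11, 12}  B3 = {2, 3, 7, 11, 12}  B4 = {1, 2, 3, 11, 12}  B5 = {2, 3, 7, 8, 11}  B6 = {2, 4, 5, 11, 12}  B7 = {2, 3, 8, 10, 11}  B8 = {3, 5, 9, 11, 12}
Tree: B1–B2, B1–B3, B1–B4, B3–B5, B1–B6, B5–B7, B2–B8
Every bag has size at most 5, so the width is 5 − 1 = 4 and tw(G) ≤ 4. On the other hand G contains the 5-clique {3, 5, 9, 11, 12}. A clique must lie in a single bag of any decomposition, so no decomposition can have width below 4. The upper and lower bounds meet at 4, so that is the treewidth.

4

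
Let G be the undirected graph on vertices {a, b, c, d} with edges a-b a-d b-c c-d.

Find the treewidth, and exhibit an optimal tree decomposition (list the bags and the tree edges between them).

Treewidth 2.
One optimal decomposition is:
Bags: B1 = {a, b, d}  B2 = {b, c, d}
Tree: B1–B2

Each bag holds 3 vertices, so the decomposition has width 2, which upper-bounds the treewidth. The edges d–a–b–c–d form a cycle, so G is not a tree and its treewidth is at least 2. Combining the bounds, tw(G) = 2.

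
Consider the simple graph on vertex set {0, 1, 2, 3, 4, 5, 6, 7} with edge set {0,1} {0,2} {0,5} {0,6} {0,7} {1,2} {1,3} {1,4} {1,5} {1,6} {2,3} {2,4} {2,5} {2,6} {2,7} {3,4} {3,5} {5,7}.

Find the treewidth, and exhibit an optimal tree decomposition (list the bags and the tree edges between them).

Treewidth 3.
One such decomposition:
Bags: B1 = {1, 2, 3, 4}  B2 = {1, 2, 3, 5}  B3 = {0, 1, 2, 5}  B4 = {0, 1, 2, 6}  B5 = {0, 2, 5, 7}
Tree: B1–B2, B2–B3, B3–B4, B3–B5

Each bag holds 4 vertices, so the decomposition has width 3, which upper-bounds the treewidth. For the lower bound, the 4 vertices {0, 1, 2, 5} are pairwise adjacent, and any tree decomposition puts a clique entirely inside one bag — forcing width ≥ 3. Therefore the treewidth is 3.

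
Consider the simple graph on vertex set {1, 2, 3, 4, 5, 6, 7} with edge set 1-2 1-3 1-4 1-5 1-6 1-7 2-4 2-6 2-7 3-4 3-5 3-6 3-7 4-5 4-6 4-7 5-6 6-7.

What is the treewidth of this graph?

4

A width-4 tree decomposition is:
Bags: B1 = {1, 3, 4, 6, 7}  B2 = {1, 2, 4, 6, 7}  B3 = {1, 3, 4, 5, 6}
Tree: B1–B2, B1–B3
The largest bag has 5 vertices, giving width 4; this decomposition certifies tw(G) ≤ 4. For the lower bound, the 5 vertices {1, 2, 4, 6, 7} are pairwise adjacent, and any tree decomposition puts a clique entirely inside one bag — forcing width ≥ 4. Combining the bounds, tw(G) = 4.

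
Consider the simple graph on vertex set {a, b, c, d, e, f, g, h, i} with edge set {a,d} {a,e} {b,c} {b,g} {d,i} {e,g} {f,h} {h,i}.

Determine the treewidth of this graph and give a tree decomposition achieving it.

Each bag holds 2 vertices, so the decomposition has width 1, which upper-bounds the treewidth. Any graph with an edge has treewidth ≥ 1, and G has the edge c–b. The upper and lower bounds meet at 1, so that is the treewidth.

Treewidth 1.
One optimal decomposition is:
Bags: B1 = {b, c}  B2 = {b, g}  B3 = {e, g}  B4 = {a, e}  B5 = {a, d}  B6 = {d, i}  B7 = {h, i}  B8 = {f, h}
Tree: B1–B2, B2–B3, B3–B4, B4–B5, B5–B6, B6–B7, B7–B8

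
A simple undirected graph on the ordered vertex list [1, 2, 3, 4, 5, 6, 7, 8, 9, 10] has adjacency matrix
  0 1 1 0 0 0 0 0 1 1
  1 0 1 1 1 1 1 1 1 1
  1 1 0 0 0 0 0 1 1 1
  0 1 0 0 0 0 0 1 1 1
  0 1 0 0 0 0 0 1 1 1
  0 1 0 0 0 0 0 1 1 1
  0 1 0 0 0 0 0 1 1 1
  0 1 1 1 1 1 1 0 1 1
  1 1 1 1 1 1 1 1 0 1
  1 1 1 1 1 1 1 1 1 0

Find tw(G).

4

A width-4 tree decomposition is:
Bags: B1 = {2, 4, 8, 9, 10}  B2 = {2, 3, 8, 9, 10}  B3 = {2, 6, 8, 9, 10}  B4 = {1, 2, 3, 9, 10}  B5 = {2, 7, 8, 9, 10}  B6 = {2, 5, 8, 9, 10}
Tree: B1–B2, B1–B3, B2–B4, B1–B5, B3–B6
The largest bag has 5 vertices, giving width 4; this decomposition certifies tw(G) ≤ 4. On the other hand G contains the 5-clique {2, 3, 8, 9, 10}. A clique must lie in a single bag of any decomposition, so no decomposition can have width below 4. Hence tw(G) = 4 exactly.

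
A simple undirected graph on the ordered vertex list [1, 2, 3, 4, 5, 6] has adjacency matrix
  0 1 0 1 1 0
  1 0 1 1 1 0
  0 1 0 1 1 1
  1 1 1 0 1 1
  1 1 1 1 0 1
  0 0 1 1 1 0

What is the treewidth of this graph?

3

A width-3 tree decomposition is:
Bags: B1 = {2, 3, 4, 5}  B2 = {3, 4, 5, 6}  B3 = {1, 2, 4, 5}
Tree: B1–B2, B1–B3
Every bag has size at most 4, so the width is 4 − 1 = 3 and tw(G) ≤ 3. On the other hand G contains the 4-clique {1, 2, 4, 5}. A clique must lie in a single bag of any decomposition, so no decomposition can have width below 3. Combining the bounds, tw(G) = 3.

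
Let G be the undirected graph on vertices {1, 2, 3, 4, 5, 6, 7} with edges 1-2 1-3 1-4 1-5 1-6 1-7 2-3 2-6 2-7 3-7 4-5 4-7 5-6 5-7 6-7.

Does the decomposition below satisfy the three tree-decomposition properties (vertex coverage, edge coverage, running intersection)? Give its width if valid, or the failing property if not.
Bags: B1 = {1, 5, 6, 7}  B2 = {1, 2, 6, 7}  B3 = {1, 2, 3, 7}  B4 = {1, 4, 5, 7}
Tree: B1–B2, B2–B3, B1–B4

Yes; width 3.

Vertex coverage: the bags together contain {1, 2, 3, 4, 5, 6, 7}, the full vertex set. Edge coverage: each edge of G has both endpoints in at least one bag. Running intersection: for every vertex, the bags containing it form a connected subtree. All three properties hold, so this is a valid tree decomposition of width max|bag| − 1 = 3, and hence tw(G) ≤ 3.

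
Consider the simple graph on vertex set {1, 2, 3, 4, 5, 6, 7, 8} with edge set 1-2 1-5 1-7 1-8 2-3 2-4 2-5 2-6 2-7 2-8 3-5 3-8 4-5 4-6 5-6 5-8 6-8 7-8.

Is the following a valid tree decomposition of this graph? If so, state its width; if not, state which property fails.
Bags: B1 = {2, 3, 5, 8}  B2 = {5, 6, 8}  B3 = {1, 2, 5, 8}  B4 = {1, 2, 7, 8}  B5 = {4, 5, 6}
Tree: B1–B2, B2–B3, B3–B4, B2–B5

No — edge (2,6) lies in no bag.

A tree decomposition must satisfy three properties: every vertex lies in some bag; for every edge, both endpoints lie together in some bag; and for every vertex, the bags containing it form a connected subtree. Here edge (2,6) lies in no bag, so the decomposition is invalid.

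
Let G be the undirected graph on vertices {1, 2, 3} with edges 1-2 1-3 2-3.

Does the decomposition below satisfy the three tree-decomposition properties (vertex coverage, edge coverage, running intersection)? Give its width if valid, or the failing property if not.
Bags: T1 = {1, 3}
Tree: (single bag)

A tree decomposition must satisfy three properties: every vertex lies in some bag; for every edge, both endpoints lie together in some bag; and for every vertex, the bags containing it form a connected subtree. Here vertex 2 appears in no bag, so the decomposition is invalid.

No — vertex 2 appears in no bag.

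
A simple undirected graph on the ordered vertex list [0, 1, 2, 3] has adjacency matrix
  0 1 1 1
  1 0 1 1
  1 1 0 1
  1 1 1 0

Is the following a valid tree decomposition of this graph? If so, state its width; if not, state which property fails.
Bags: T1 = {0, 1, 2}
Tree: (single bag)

A tree decomposition must satisfy three properties: every vertex lies in some bag; for every edge, both endpoints lie together in some bag; and for every vertex, the bags containing it form a connected subtree. Here vertex 3 appears in no bag, so the decomposition is invalid.

No — vertex 3 appears in no bag.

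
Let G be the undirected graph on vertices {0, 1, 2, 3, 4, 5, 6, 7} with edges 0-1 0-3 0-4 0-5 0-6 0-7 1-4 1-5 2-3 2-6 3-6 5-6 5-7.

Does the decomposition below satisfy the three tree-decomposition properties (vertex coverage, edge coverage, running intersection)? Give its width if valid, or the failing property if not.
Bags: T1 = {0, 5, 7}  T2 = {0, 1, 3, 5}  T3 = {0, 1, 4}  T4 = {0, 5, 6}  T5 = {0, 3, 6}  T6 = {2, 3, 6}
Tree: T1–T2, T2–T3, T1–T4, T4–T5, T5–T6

No — bags containing vertex 3 are not connected in the tree.

A tree decomposition must satisfy three properties: every vertex lies in some bag; for every edge, both endpoints lie together in some bag; and for every vertex, the bags containing it form a connected subtree. Here bags containing vertex 3 are not connected in the tree, so the decomposition is invalid.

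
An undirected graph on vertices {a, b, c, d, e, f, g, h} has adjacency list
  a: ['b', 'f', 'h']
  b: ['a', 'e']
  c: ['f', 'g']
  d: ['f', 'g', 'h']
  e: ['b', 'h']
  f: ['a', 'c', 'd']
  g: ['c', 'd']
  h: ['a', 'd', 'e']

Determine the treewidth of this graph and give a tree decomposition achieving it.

Treewidth 2.
Bags: B1 = {b, e, h}  B2 = {a, b, h}  B3 = {a, d, h}  B4 = {a, d, f}  B5 = {d, f, g}  B6 = {c, f, g}
Tree: B1–B2, B2–B3, B3–B4, B4–B5, B5–B6

Every bag has size at most 3, so the width is 3 − 1 = 2 and tw(G) ≤ 2. Since e–b–a–h–e is a cycle in G, G is not acyclic. Forests are exactly the graphs of treewidth ≤ 1, so tw(G) ≥ 2. Therefore the treewidth is 2.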